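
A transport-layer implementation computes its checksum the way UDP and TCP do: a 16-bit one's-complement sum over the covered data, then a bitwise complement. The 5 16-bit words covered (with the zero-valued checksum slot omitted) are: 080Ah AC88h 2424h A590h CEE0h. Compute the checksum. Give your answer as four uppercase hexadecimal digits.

One's-complement addition (fold any carry out of bit 15 back into bit 0):
  0x080A + 0xAC88 = 0x0B492
  0xB492 + 0x2424 = 0x0D8B6
  0xD8B6 + 0xA590 = 0x17E46 → wrap carry → 0x7E47
  0x7E47 + 0xCEE0 = 0x14D27 → wrap carry → 0x4D28
One's-complement sum = 0x4D28.
Checksum = ~0x4D28 & 0xFFFF = 0xB2D7.

B2D7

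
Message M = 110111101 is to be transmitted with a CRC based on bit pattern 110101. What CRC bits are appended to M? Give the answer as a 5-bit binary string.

Append 5 zeros: 11011110100000. Divide by 110101 (XOR where the leading bit is 1):
  pos 0: 110111 XOR 110101 = 000010
  pos 4: 101010 XOR 110101 = 011111
  pos 5: 111110 XOR 110101 = 001011
  pos 7: 101100 XOR 110101 = 011001
  pos 8: 110010 XOR 110101 = 000111
Remainder (last 5 bits) = 00111. This is the CRC / FCS.

00111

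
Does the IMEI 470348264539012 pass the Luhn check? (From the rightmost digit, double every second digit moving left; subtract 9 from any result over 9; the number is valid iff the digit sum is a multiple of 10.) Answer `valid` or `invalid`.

invalid

From the right, keep odd positions and double even positions (subtract 9 from any doubled value over 9):
  doubled (positions 2,4,...): 2 9 1 3 7 6 5 → sum 33
  kept (positions 1,3,...): 2 0 3 4 2 4 0 4 → sum 19
Total = 52.
52 mod 10 = 2, so the number is invalid.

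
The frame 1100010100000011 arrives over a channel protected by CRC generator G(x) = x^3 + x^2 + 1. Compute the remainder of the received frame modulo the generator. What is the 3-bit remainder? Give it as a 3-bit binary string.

111

Modulo-2 division of 1100010100000011 by 1101:
  pos 0: 1100 XOR 1101 = 0001
  pos 3: 1010 XOR 1101 = 0111
  pos 4: 1111 XOR 1101 = 0010
  pos 6: 1000 XOR 1101 = 0101
  pos 7: 1010 XOR 1101 = 0111
  pos 8: 1110 XOR 1101 = 0011
  pos 10: 1100 XOR 1101 = 0001
Remainder = 111 (nonzero — an error is detected).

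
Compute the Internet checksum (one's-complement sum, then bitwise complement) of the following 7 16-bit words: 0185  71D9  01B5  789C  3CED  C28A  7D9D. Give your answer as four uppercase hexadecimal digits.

953A

One's-complement addition (fold any carry out of bit 15 back into bit 0):
  0x0185 + 0x71D9 = 0x0735E
  0x735E + 0x01B5 = 0x07513
  0x7513 + 0x789C = 0x0EDAF
  0xEDAF + 0x3CED = 0x12A9C → wrap carry → 0x2A9D
  0x2A9D + 0xC28A = 0x0ED27
  0xED27 + 0x7D9D = 0x16AC4 → wrap carry → 0x6AC5
One's-complement sum = 0x6AC5.
Checksum = ~0x6AC5 & 0xFFFF = 0x953A.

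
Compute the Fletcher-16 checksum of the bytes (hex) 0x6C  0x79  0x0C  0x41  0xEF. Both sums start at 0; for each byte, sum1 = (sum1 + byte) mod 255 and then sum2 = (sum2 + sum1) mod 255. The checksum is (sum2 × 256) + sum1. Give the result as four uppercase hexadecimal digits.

9A23

Running sums (mod 255):
  after byte 0 (0x6C): sum1=108, sum2=108
  after byte 1 (0x79): sum1=229, sum2=82
  after byte 2 (0x0C): sum1=241, sum2=68
  after byte 3 (0x41): sum1=51, sum2=119
  after byte 4 (0xEF): sum1=35, sum2=154
Checksum = sum2·256 + sum1 = 154·256 + 35 = 39459 = 0x9A23.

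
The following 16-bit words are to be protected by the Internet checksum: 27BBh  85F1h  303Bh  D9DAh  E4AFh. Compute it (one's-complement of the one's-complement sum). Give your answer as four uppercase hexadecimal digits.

638D

One's-complement addition (fold any carry out of bit 15 back into bit 0):
  0x27BB + 0x85F1 = 0x0ADAC
  0xADAC + 0x303B = 0x0DDE7
  0xDDE7 + 0xD9DA = 0x1B7C1 → wrap carry → 0xB7C2
  0xB7C2 + 0xE4AF = 0x19C71 → wrap carry → 0x9C72
One's-complement sum = 0x9C72.
Checksum = ~0x9C72 & 0xFFFF = 0x638D.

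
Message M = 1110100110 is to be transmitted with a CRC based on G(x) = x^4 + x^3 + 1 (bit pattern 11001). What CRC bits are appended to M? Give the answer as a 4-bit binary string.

1001

Append 4 zeros: 11101001100000. Divide by 11001 (XOR where the leading bit is 1):
  pos 0: 11101 XOR 11001 = 00100
  pos 2: 10000 XOR 11001 = 01001
  pos 3: 10011 XOR 11001 = 01010
  pos 4: 10101 XOR 11001 = 01100
  pos 5: 11000 XOR 11001 = 00001
  pos 9: 10000 XOR 11001 = 01001
Remainder (last 4 bits) = 1001. This is the CRC / FCS.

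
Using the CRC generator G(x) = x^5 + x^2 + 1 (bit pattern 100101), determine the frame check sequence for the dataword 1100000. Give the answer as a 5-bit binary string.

Append 5 zeros: 110000000000. Divide by 100101 (XOR where the leading bit is 1):
  pos 0: 110000 XOR 100101 = 010101
  pos 1: 101010 XOR 100101 = 001111
  pos 3: 111100 XOR 100101 = 011001
  pos 4: 110010 XOR 100101 = 010111
  pos 5: 101110 XOR 100101 = 001011
Remainder (last 5 bits) = 10110. This is the CRC / FCS.

10110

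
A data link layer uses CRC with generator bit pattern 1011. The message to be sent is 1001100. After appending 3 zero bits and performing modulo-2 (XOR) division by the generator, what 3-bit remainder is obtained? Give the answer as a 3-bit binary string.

Append 3 zeros: 1001100000. Divide by 1011 (XOR where the leading bit is 1):
  pos 0: 1001 XOR 1011 = 0010
  pos 2: 1010 XOR 1011 = 0001
  pos 5: 1000 XOR 1011 = 0011
Remainder (last 3 bits) = 110. This is the CRC / FCS.

110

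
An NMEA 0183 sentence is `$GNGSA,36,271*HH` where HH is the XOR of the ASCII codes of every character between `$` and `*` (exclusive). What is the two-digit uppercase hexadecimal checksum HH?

XOR the ASCII codes of the payload characters:
  'G' = 0x47 → acc = 0x47
  'N' = 0x4E → acc = 0x09
  'G' = 0x47 → acc = 0x4E
  'S' = 0x53 → acc = 0x1D
  'A' = 0x41 → acc = 0x5C
  ',' = 0x2C → acc = 0x70
  '3' = 0x33 → acc = 0x43
  '6' = 0x36 → acc = 0x75
  ',' = 0x2C → acc = 0x59
  '2' = 0x32 → acc = 0x6B
  '7' = 0x37 → acc = 0x5C
  '1' = 0x31 → acc = 0x6D
Checksum = 0x6D.

6D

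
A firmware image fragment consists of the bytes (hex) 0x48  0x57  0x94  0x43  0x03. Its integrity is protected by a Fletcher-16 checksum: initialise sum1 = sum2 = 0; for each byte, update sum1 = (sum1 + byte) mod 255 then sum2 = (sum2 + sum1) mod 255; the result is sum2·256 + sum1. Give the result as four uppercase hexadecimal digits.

Running sums (mod 255):
  after byte 0 (0x48): sum1=72, sum2=72
  after byte 1 (0x57): sum1=159, sum2=231
  after byte 2 (0x94): sum1=52, sum2=28
  after byte 3 (0x43): sum1=119, sum2=147
  after byte 4 (0x03): sum1=122, sum2=14
Checksum = sum2·256 + sum1 = 14·256 + 122 = 3706 = 0x0E7A.

0E7A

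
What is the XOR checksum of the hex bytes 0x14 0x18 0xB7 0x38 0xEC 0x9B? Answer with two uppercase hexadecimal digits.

F4

XOR the bytes together:
  start with 0x14
  0x14 ⊕ 0x18 = 0x0C
  0x0C ⊕ 0xB7 = 0xBB
  0xBB ⊕ 0x38 = 0x83
  0x83 ⊕ 0xEC = 0x6F
  0x6F ⊕ 0x9B = 0xF4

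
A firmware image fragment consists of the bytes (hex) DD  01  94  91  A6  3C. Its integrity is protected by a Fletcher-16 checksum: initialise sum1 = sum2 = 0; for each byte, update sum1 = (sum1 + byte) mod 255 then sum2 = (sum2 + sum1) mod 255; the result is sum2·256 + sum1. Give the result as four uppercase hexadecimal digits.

Running sums (mod 255):
  after byte 0 (DD): sum1=221, sum2=221
  after byte 1 (01): sum1=222, sum2=188
  after byte 2 (94): sum1=115, sum2=48
  after byte 3 (91): sum1=5, sum2=53
  after byte 4 (A6): sum1=171, sum2=224
  after byte 5 (3C): sum1=231, sum2=200
Checksum = sum2·256 + sum1 = 200·256 + 231 = 51431 = 0xC8E7.

C8E7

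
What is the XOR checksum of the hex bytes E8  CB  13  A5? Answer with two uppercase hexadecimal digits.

XOR the bytes together:
  start with 0xE8
  0xE8 ⊕ 0xCB = 0x23
  0x23 ⊕ 0x13 = 0x30
  0x30 ⊕ 0xA5 = 0x95

95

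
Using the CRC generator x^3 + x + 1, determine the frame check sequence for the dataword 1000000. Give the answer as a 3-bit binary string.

100

Append 3 zeros: 1000000000. Divide by 1011 (XOR where the leading bit is 1):
  pos 0: 1000 XOR 1011 = 0011
  pos 2: 1100 XOR 1011 = 0111
  pos 3: 1110 XOR 1011 = 0101
  pos 4: 1010 XOR 1011 = 0001
Remainder (last 3 bits) = 100. This is the CRC / FCS.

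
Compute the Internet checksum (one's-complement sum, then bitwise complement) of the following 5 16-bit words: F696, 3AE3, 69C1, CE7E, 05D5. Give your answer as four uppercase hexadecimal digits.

One's-complement addition (fold any carry out of bit 15 back into bit 0):
  0xF696 + 0x3AE3 = 0x13179 → wrap carry → 0x317A
  0x317A + 0x69C1 = 0x09B3B
  0x9B3B + 0xCE7E = 0x169B9 → wrap carry → 0x69BA
  0x69BA + 0x05D5 = 0x06F8F
One's-complement sum = 0x6F8F.
Checksum = ~0x6F8F & 0xFFFF = 0x9070.

9070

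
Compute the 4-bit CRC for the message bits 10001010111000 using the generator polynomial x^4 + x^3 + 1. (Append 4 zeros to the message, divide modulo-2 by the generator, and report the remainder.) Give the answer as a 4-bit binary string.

Append 4 zeros: 100010101110000000. Divide by 11001 (XOR where the leading bit is 1):
  pos 0: 10001 XOR 11001 = 01000
  pos 1: 10000 XOR 11001 = 01001
  pos 2: 10011 XOR 11001 = 01010
  pos 3: 10100 XOR 11001 = 01101
  pos 4: 11011 XOR 11001 = 00010
  pos 7: 10110 XOR 11001 = 01111
  pos 8: 11110 XOR 11001 = 00111
  pos 10: 11100 XOR 11001 = 00101
  pos 12: 10100 XOR 11001 = 01101
  pos 13: 11010 XOR 11001 = 00011
Remainder (last 4 bits) = 0011. This is the CRC / FCS.

0011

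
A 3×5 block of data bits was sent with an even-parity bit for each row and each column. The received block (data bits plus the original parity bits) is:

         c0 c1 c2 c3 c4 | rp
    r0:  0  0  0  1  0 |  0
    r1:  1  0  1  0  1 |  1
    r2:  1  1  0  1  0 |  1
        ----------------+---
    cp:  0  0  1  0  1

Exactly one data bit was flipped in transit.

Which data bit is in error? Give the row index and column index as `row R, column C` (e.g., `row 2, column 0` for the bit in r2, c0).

row 0, column 1

Recompute each row's even parity and compare to rp:
  r0: data parity 1, sent rp 0 → mismatch
  r1: data parity 1, sent rp 1 → ok
  r2: data parity 1, sent rp 1 → ok
Recompute each column's even parity and compare to cp:
  c0: data parity 0, sent cp 0 → ok
  c1: data parity 1, sent cp 0 → mismatch
  c2: data parity 1, sent cp 1 → ok
  c3: data parity 0, sent cp 0 → ok
  c4: data parity 1, sent cp 1 → ok
Exactly one row (r0) and one column (c1) fail → the flipped bit is at their intersection.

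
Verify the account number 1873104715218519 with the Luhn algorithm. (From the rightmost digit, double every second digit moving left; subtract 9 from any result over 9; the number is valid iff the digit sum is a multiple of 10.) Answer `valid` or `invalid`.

valid

From the right, keep odd positions and double even positions (subtract 9 from any doubled value over 9):
  doubled (positions 2,4,...): 2 7 4 2 8 2 5 2 → sum 32
  kept (positions 1,3,...): 9 5 1 5 7 0 3 8 → sum 38
Total = 70.
70 mod 10 = 0, so the number is valid.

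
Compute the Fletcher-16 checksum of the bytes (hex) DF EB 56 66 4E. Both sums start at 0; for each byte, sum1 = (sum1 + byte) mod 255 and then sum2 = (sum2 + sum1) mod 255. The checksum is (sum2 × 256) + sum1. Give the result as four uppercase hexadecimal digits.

2DD6

Running sums (mod 255):
  after byte 0 (DF): sum1=223, sum2=223
  after byte 1 (EB): sum1=203, sum2=171
  after byte 2 (56): sum1=34, sum2=205
  after byte 3 (66): sum1=136, sum2=86
  after byte 4 (4E): sum1=214, sum2=45
Checksum = sum2·256 + sum1 = 45·256 + 214 = 11734 = 0x2DD6.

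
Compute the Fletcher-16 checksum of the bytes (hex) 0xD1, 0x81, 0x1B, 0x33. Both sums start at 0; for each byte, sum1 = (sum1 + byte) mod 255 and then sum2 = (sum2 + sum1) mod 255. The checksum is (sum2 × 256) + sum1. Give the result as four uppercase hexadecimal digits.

Running sums (mod 255):
  after byte 0 (0xD1): sum1=209, sum2=209
  after byte 1 (0x81): sum1=83, sum2=37
  after byte 2 (0x1B): sum1=110, sum2=147
  after byte 3 (0x33): sum1=161, sum2=53
Checksum = sum2·256 + sum1 = 53·256 + 161 = 13729 = 0x35A1.

35A1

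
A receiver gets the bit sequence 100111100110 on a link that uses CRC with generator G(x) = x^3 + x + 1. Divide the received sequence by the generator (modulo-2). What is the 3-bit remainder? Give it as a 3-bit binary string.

001

Modulo-2 division of 100111100110 by 1011:
  pos 0: 1001 XOR 1011 = 0010
  pos 2: 1011 XOR 1011 = 0000
  pos 6: 1001 XOR 1011 = 0010
  pos 8: 1010 XOR 1011 = 0001
Remainder = 001 (nonzero — an error is detected).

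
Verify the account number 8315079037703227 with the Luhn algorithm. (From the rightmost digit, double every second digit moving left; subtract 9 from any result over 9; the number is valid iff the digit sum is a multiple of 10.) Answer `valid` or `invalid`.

valid

From the right, keep odd positions and double even positions (subtract 9 from any doubled value over 9):
  doubled (positions 2,4,...): 4 6 5 6 9 0 2 7 → sum 39
  kept (positions 1,3,...): 7 2 0 7 0 7 5 3 → sum 31
Total = 70.
70 mod 10 = 0, so the number is valid.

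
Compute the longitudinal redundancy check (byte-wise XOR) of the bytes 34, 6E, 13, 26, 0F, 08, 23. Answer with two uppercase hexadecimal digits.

4B

XOR the bytes together:
  start with 0x34
  0x34 ⊕ 0x6E = 0x5A
  0x5A ⊕ 0x13 = 0x49
  0x49 ⊕ 0x26 = 0x6F
  0x6F ⊕ 0x0F = 0x60
  0x60 ⊕ 0x08 = 0x68
  0x68 ⊕ 0x23 = 0x4B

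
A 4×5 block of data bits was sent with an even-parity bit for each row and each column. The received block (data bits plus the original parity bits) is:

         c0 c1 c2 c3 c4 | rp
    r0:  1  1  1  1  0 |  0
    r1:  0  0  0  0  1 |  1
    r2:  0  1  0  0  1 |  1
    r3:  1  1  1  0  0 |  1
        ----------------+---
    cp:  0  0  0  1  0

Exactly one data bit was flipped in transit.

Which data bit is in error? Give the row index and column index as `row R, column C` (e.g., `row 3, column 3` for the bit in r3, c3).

Recompute each row's even parity and compare to rp:
  r0: data parity 0, sent rp 0 → ok
  r1: data parity 1, sent rp 1 → ok
  r2: data parity 0, sent rp 1 → mismatch
  r3: data parity 1, sent rp 1 → ok
Recompute each column's even parity and compare to cp:
  c0: data parity 0, sent cp 0 → ok
  c1: data parity 1, sent cp 0 → mismatch
  c2: data parity 0, sent cp 0 → ok
  c3: data parity 1, sent cp 1 → ok
  c4: data parity 0, sent cp 0 → ok
Exactly one row (r2) and one column (c1) fail → the flipped bit is at their intersection.

row 2, column 1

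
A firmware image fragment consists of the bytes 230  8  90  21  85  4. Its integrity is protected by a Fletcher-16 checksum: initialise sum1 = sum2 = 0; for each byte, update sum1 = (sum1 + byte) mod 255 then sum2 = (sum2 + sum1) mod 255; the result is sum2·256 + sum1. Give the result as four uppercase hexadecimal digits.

Running sums (mod 255):
  after byte 0 (230): sum1=230, sum2=230
  after byte 1 (8): sum1=238, sum2=213
  after byte 2 (90): sum1=73, sum2=31
  after byte 3 (21): sum1=94, sum2=125
  after byte 4 (85): sum1=179, sum2=49
  after byte 5 (4): sum1=183, sum2=232
Checksum = sum2·256 + sum1 = 232·256 + 183 = 59575 = 0xE8B7.

E8B7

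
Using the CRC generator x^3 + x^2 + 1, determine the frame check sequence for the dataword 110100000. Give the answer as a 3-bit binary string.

Append 3 zeros: 110100000000. Divide by 1101 (XOR where the leading bit is 1):
  pos 0: 1101 XOR 1101 = 0000
Remainder (last 3 bits) = 000. This is the CRC / FCS.

000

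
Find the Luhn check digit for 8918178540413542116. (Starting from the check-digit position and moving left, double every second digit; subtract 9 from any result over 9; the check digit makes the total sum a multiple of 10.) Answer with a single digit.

9

Partial digits right→left: 6 1 1 2 4 5 3 1 4 0 4 5 8 7 1 8 1 9 8
Double every second digit counting from the check-digit position (so the 1st, 3rd, 5th, ... of the partial from the right).
  doubled (with −9 where >9): 3 2 8 6 8 8 7 2 2 7 → sum 53
  kept as-is: 1 2 5 1 0 5 7 8 9 → sum 38
Total = 53 + 38 = 91.
Check digit = (10 − (91 mod 10)) mod 10 = 9.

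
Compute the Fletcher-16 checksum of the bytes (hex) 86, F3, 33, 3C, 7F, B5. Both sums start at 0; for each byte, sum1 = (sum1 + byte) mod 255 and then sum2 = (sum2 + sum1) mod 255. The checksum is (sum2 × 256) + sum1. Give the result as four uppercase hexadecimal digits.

211F

Running sums (mod 255):
  after byte 0 (86): sum1=134, sum2=134
  after byte 1 (F3): sum1=122, sum2=1
  after byte 2 (33): sum1=173, sum2=174
  after byte 3 (3C): sum1=233, sum2=152
  after byte 4 (7F): sum1=105, sum2=2
  after byte 5 (B5): sum1=31, sum2=33
Checksum = sum2·256 + sum1 = 33·256 + 31 = 8479 = 0x211F.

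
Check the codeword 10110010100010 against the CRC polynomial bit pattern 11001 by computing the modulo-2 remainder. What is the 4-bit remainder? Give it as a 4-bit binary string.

Modulo-2 division of 10110010100010 by 11001:
  pos 0: 10110 XOR 11001 = 01111
  pos 1: 11110 XOR 11001 = 00111
  pos 3: 11110 XOR 11001 = 00111
  pos 5: 11110 XOR 11001 = 00111
  pos 7: 11100 XOR 11001 = 00101
  pos 9: 10110 XOR 11001 = 01111
Remainder = 1111 (nonzero — an error is detected).

1111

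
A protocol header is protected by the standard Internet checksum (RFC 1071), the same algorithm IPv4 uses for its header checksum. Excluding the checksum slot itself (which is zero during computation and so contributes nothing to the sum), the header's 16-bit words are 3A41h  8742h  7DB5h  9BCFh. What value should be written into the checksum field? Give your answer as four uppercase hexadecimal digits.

One's-complement addition (fold any carry out of bit 15 back into bit 0):
  0x3A41 + 0x8742 = 0x0C183
  0xC183 + 0x7DB5 = 0x13F38 → wrap carry → 0x3F39
  0x3F39 + 0x9BCF = 0x0DB08
One's-complement sum = 0xDB08.
Checksum = ~0xDB08 & 0xFFFF = 0x24F7.

24F7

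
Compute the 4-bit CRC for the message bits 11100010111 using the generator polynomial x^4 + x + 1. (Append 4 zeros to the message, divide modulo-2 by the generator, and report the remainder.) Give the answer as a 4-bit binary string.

Append 4 zeros: 111000101110000. Divide by 10011 (XOR where the leading bit is 1):
  pos 0: 11100 XOR 10011 = 01111
  pos 1: 11110 XOR 10011 = 01101
  pos 2: 11011 XOR 10011 = 01000
  pos 3: 10000 XOR 10011 = 00011
  pos 6: 11111 XOR 10011 = 01100
  pos 7: 11000 XOR 10011 = 01011
  pos 8: 10110 XOR 10011 = 00101
  pos 10: 10100 XOR 10011 = 00111
Remainder (last 4 bits) = 0111. This is the CRC / FCS.

0111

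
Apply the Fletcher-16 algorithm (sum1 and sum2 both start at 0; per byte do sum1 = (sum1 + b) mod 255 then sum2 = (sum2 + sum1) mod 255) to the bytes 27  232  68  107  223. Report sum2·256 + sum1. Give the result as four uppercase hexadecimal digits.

Running sums (mod 255):
  after byte 0 (27): sum1=27, sum2=27
  after byte 1 (232): sum1=4, sum2=31
  after byte 2 (68): sum1=72, sum2=103
  after byte 3 (107): sum1=179, sum2=27
  after byte 4 (223): sum1=147, sum2=174
Checksum = sum2·256 + sum1 = 174·256 + 147 = 44691 = 0xAE93.

AE93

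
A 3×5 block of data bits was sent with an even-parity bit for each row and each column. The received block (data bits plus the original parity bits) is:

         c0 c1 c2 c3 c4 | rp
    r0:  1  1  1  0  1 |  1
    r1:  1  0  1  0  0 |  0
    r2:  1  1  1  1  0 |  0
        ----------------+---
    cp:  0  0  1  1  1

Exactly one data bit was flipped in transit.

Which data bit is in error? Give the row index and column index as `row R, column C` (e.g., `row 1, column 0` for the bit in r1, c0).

row 0, column 0

Recompute each row's even parity and compare to rp:
  r0: data parity 0, sent rp 1 → mismatch
  r1: data parity 0, sent rp 0 → ok
  r2: data parity 0, sent rp 0 → ok
Recompute each column's even parity and compare to cp:
  c0: data parity 1, sent cp 0 → mismatch
  c1: data parity 0, sent cp 0 → ok
  c2: data parity 1, sent cp 1 → ok
  c3: data parity 1, sent cp 1 → ok
  c4: data parity 1, sent cp 1 → ok
Exactly one row (r0) and one column (c0) fail → the flipped bit is at their intersection.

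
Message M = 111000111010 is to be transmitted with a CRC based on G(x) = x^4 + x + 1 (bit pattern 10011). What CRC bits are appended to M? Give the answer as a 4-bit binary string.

Append 4 zeros: 1110001110100000. Divide by 10011 (XOR where the leading bit is 1):
  pos 0: 11100 XOR 10011 = 01111
  pos 1: 11110 XOR 10011 = 01101
  pos 2: 11011 XOR 10011 = 01000
  pos 3: 10001 XOR 10011 = 00010
  pos 6: 10101 XOR 10011 = 00110
  pos 8: 11000 XOR 10011 = 01011
  pos 9: 10110 XOR 10011 = 00101
  pos 11: 10100 XOR 10011 = 00111
Remainder (last 4 bits) = 0111. This is the CRC / FCS.

0111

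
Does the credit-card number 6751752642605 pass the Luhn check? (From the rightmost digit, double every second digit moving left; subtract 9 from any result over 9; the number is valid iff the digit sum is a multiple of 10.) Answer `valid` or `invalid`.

valid

From the right, keep odd positions and double even positions (subtract 9 from any doubled value over 9):
  doubled (positions 2,4,...): 0 4 3 1 2 5 → sum 15
  kept (positions 1,3,...): 5 6 4 2 7 5 6 → sum 35
Total = 50.
50 mod 10 = 0, so the number is valid.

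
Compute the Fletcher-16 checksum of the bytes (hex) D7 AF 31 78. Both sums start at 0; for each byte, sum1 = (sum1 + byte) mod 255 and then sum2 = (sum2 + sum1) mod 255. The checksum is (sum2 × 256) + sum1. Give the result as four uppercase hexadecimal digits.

Running sums (mod 255):
  after byte 0 (D7): sum1=215, sum2=215
  after byte 1 (AF): sum1=135, sum2=95
  after byte 2 (31): sum1=184, sum2=24
  after byte 3 (78): sum1=49, sum2=73
Checksum = sum2·256 + sum1 = 73·256 + 49 = 18737 = 0x4931.

4931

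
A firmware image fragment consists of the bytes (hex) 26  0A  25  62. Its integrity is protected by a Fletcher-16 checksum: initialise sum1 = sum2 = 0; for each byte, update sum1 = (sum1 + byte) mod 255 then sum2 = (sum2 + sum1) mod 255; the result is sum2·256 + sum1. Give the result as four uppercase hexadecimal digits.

63B7

Running sums (mod 255):
  after byte 0 (26): sum1=38, sum2=38
  after byte 1 (0A): sum1=48, sum2=86
  after byte 2 (25): sum1=85, sum2=171
  after byte 3 (62): sum1=183, sum2=99
Checksum = sum2·256 + sum1 = 99·256 + 183 = 25527 = 0x63B7.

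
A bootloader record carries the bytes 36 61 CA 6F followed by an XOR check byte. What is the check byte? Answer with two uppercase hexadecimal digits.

XOR the bytes together:
  start with 0x36
  0x36 ⊕ 0x61 = 0x57
  0x57 ⊕ 0xCA = 0x9D
  0x9D ⊕ 0x6F = 0xF2

F2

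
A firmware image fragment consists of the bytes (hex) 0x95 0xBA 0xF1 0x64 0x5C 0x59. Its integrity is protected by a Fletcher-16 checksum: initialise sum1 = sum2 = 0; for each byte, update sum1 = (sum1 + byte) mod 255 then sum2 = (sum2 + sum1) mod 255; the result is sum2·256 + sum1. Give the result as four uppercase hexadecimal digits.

Running sums (mod 255):
  after byte 0 (0x95): sum1=149, sum2=149
  after byte 1 (0xBA): sum1=80, sum2=229
  after byte 2 (0xF1): sum1=66, sum2=40
  after byte 3 (0x64): sum1=166, sum2=206
  after byte 4 (0x5C): sum1=3, sum2=209
  after byte 5 (0x59): sum1=92, sum2=46
Checksum = sum2·256 + sum1 = 46·256 + 92 = 11868 = 0x2E5C.

2E5C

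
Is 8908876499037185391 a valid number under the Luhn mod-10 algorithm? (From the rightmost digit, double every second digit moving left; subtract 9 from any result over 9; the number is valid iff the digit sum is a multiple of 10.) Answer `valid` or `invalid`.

From the right, keep odd positions and double even positions (subtract 9 from any doubled value over 9):
  doubled (positions 2,4,...): 9 1 2 6 9 8 5 7 9 → sum 56
  kept (positions 1,3,...): 1 3 8 7 0 9 6 8 0 8 → sum 50
Total = 106.
106 mod 10 = 6, so the number is invalid.

invalid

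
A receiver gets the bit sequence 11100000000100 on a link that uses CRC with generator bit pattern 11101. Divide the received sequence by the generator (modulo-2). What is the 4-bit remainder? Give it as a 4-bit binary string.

Modulo-2 division of 11100000000100 by 11101:
  pos 0: 11100 XOR 11101 = 00001
  pos 4: 10000 XOR 11101 = 01101
  pos 5: 11010 XOR 11101 = 00111
  pos 7: 11101 XOR 11101 = 00000
Remainder = 0000 (zero — the frame passes the CRC check).

0000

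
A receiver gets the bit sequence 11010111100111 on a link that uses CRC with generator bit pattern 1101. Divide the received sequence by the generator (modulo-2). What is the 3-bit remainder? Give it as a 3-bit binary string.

Modulo-2 division of 11010111100111 by 1101:
  pos 0: 1101 XOR 1101 = 0000
  pos 5: 1111 XOR 1101 = 0010
  pos 7: 1000 XOR 1101 = 0101
  pos 8: 1011 XOR 1101 = 0110
  pos 9: 1101 XOR 1101 = 0000
Remainder = 001 (nonzero — an error is detected).

001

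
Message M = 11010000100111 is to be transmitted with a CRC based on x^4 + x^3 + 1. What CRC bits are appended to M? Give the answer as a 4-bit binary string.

Append 4 zeros: 110100001001110000. Divide by 11001 (XOR where the leading bit is 1):
  pos 0: 11010 XOR 11001 = 00011
  pos 3: 11000 XOR 11001 = 00001
  pos 7: 11001 XOR 11001 = 00000
  pos 12: 11000 XOR 11001 = 00001
Remainder (last 4 bits) = 0010. This is the CRC / FCS.

0010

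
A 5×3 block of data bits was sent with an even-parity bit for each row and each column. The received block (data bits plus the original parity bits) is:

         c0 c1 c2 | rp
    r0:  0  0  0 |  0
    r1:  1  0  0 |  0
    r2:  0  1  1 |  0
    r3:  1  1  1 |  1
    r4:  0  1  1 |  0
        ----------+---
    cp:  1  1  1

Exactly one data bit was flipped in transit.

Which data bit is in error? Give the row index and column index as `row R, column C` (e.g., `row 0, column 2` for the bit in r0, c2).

Recompute each row's even parity and compare to rp:
  r0: data parity 0, sent rp 0 → ok
  r1: data parity 1, sent rp 0 → mismatch
  r2: data parity 0, sent rp 0 → ok
  r3: data parity 1, sent rp 1 → ok
  r4: data parity 0, sent rp 0 → ok
Recompute each column's even parity and compare to cp:
  c0: data parity 0, sent cp 1 → mismatch
  c1: data parity 1, sent cp 1 → ok
  c2: data parity 1, sent cp 1 → ok
Exactly one row (r1) and one column (c0) fail → the flipped bit is at their intersection.

row 1, column 0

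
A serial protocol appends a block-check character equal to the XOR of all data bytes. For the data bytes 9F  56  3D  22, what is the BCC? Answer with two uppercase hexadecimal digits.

XOR the bytes together:
  start with 0x9F
  0x9F ⊕ 0x56 = 0xC9
  0xC9 ⊕ 0x3D = 0xF4
  0xF4 ⊕ 0x22 = 0xD6

D6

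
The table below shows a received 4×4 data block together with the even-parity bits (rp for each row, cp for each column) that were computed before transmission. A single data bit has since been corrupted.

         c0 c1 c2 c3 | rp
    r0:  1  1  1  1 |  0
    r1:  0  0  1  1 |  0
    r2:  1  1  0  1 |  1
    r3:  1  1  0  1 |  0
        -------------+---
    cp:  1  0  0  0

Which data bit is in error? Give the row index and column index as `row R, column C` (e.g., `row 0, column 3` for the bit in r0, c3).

row 3, column 1

Recompute each row's even parity and compare to rp:
  r0: data parity 0, sent rp 0 → ok
  r1: data parity 0, sent rp 0 → ok
  r2: data parity 1, sent rp 1 → ok
  r3: data parity 1, sent rp 0 → mismatch
Recompute each column's even parity and compare to cp:
  c0: data parity 1, sent cp 1 → ok
  c1: data parity 1, sent cp 0 → mismatch
  c2: data parity 0, sent cp 0 → ok
  c3: data parity 0, sent cp 0 → ok
Exactly one row (r3) and one column (c1) fail → the flipped bit is at their intersection.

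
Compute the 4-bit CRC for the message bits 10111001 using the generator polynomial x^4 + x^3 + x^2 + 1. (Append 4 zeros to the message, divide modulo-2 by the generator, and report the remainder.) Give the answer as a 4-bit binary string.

Append 4 zeros: 101110010000. Divide by 11101 (XOR where the leading bit is 1):
  pos 0: 10111 XOR 11101 = 01010
  pos 1: 10100 XOR 11101 = 01001
  pos 2: 10010 XOR 11101 = 01111
  pos 3: 11111 XOR 11101 = 00010
  pos 6: 10000 XOR 11101 = 01101
  pos 7: 11010 XOR 11101 = 00111
Remainder (last 4 bits) = 0111. This is the CRC / FCS.

0111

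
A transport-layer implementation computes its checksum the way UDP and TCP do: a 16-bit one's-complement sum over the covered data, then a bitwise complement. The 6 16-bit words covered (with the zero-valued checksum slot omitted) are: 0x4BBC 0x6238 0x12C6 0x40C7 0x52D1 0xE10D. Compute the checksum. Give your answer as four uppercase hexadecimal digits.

One's-complement addition (fold any carry out of bit 15 back into bit 0):
  0x4BBC + 0x6238 = 0x0ADF4
  0xADF4 + 0x12C6 = 0x0C0BA
  0xC0BA + 0x40C7 = 0x10181 → wrap carry → 0x0182
  0x0182 + 0x52D1 = 0x05453
  0x5453 + 0xE10D = 0x13560 → wrap carry → 0x3561
One's-complement sum = 0x3561.
Checksum = ~0x3561 & 0xFFFF = 0xCA9E.

CA9E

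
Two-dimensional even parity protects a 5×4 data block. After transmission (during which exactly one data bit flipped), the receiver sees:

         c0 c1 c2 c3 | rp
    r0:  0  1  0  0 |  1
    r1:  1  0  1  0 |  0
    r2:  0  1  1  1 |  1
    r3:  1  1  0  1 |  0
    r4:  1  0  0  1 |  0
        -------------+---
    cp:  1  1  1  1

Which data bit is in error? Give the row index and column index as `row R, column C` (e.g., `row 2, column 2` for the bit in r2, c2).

row 3, column 2

Recompute each row's even parity and compare to rp:
  r0: data parity 1, sent rp 1 → ok
  r1: data parity 0, sent rp 0 → ok
  r2: data parity 1, sent rp 1 → ok
  r3: data parity 1, sent rp 0 → mismatch
  r4: data parity 0, sent rp 0 → ok
Recompute each column's even parity and compare to cp:
  c0: data parity 1, sent cp 1 → ok
  c1: data parity 1, sent cp 1 → ok
  c2: data parity 0, sent cp 1 → mismatch
  c3: data parity 1, sent cp 1 → ok
Exactly one row (r3) and one column (c2) fail → the flipped bit is at their intersection.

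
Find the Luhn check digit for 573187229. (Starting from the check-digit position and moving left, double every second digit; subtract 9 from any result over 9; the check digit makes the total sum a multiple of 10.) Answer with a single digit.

Partial digits right→left: 9 2 2 7 8 1 3 7 5
Double every second digit counting from the check-digit position (so the 1st, 3rd, 5th, ... of the partial from the right).
  doubled (with −9 where >9): 9 4 7 6 1 → sum 27
  kept as-is: 2 7 1 7 → sum 17
Total = 27 + 17 = 44.
Check digit = (10 − (44 mod 10)) mod 10 = 6.

6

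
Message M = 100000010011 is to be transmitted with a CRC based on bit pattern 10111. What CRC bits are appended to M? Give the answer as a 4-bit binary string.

Append 4 zeros: 1000000100110000. Divide by 10111 (XOR where the leading bit is 1):
  pos 0: 10000 XOR 10111 = 00111
  pos 2: 11100 XOR 10111 = 01011
  pos 3: 10111 XOR 10111 = 00000
  pos 10: 11000 XOR 10111 = 01111
  pos 11: 11110 XOR 10111 = 01001
Remainder (last 4 bits) = 1001. This is the CRC / FCS.

1001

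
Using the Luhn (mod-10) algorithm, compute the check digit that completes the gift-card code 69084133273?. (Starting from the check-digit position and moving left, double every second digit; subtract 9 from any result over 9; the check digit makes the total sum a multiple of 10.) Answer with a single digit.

5

Partial digits right→left: 3 7 2 3 3 1 4 8 0 9 6
Double every second digit counting from the check-digit position (so the 1st, 3rd, 5th, ... of the partial from the right).
  doubled (with −9 where >9): 6 4 6 8 0 3 → sum 27
  kept as-is: 7 3 1 8 9 → sum 28
Total = 27 + 28 = 55.
Check digit = (10 − (55 mod 10)) mod 10 = 5.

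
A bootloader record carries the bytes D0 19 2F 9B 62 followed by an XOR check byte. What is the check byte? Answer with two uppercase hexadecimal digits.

1F

XOR the bytes together:
  start with 0xD0
  0xD0 ⊕ 0x19 = 0xC9
  0xC9 ⊕ 0x2F = 0xE6
  0xE6 ⊕ 0x9B = 0x7D
  0x7D ⊕ 0x62 = 0x1F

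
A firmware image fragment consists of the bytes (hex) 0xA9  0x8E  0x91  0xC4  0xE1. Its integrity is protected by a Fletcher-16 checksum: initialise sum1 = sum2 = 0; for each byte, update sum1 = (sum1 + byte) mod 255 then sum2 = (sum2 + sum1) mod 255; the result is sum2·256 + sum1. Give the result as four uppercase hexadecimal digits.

Running sums (mod 255):
  after byte 0 (0xA9): sum1=169, sum2=169
  after byte 1 (0x8E): sum1=56, sum2=225
  after byte 2 (0x91): sum1=201, sum2=171
  after byte 3 (0xC4): sum1=142, sum2=58
  after byte 4 (0xE1): sum1=112, sum2=170
Checksum = sum2·256 + sum1 = 170·256 + 112 = 43632 = 0xAA70.

AA70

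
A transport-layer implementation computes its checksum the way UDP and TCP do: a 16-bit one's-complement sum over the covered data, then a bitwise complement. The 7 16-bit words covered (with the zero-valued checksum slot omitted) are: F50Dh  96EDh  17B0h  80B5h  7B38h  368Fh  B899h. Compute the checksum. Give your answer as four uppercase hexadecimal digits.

713D

One's-complement addition (fold any carry out of bit 15 back into bit 0):
  0xF50D + 0x96ED = 0x18BFA → wrap carry → 0x8BFB
  0x8BFB + 0x17B0 = 0x0A3AB
  0xA3AB + 0x80B5 = 0x12460 → wrap carry → 0x2461
  0x2461 + 0x7B38 = 0x09F99
  0x9F99 + 0x368F = 0x0D628
  0xD628 + 0xB899 = 0x18EC1 → wrap carry → 0x8EC2
One's-complement sum = 0x8EC2.
Checksum = ~0x8EC2 & 0xFFFF = 0x713D.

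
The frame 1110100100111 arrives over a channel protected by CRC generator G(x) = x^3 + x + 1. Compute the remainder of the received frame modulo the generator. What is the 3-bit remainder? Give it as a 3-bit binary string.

Modulo-2 division of 1110100100111 by 1011:
  pos 0: 1110 XOR 1011 = 0101
  pos 1: 1011 XOR 1011 = 0000
  pos 7: 1001 XOR 1011 = 0010
  pos 9: 1011 XOR 1011 = 0000
Remainder = 000 (zero — the frame passes the CRC check).

000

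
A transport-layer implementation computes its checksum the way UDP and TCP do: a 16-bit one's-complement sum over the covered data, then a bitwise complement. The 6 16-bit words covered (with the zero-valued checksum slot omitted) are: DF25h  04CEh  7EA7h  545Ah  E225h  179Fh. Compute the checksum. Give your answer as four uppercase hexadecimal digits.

One's-complement addition (fold any carry out of bit 15 back into bit 0):
  0xDF25 + 0x04CE = 0x0E3F3
  0xE3F3 + 0x7EA7 = 0x1629A → wrap carry → 0x629B
  0x629B + 0x545A = 0x0B6F5
  0xB6F5 + 0xE225 = 0x1991A → wrap carry → 0x991B
  0x991B + 0x179F = 0x0B0BA
One's-complement sum = 0xB0BA.
Checksum = ~0xB0BA & 0xFFFF = 0x4F45.

4F45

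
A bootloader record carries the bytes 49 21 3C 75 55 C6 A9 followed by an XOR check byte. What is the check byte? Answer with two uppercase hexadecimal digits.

XOR the bytes together:
  start with 0x49
  0x49 ⊕ 0x21 = 0x68
  0x68 ⊕ 0x3C = 0x54
  0x54 ⊕ 0x75 = 0x21
  0x21 ⊕ 0x55 = 0x74
  0x74 ⊕ 0xC6 = 0xB2
  0xB2 ⊕ 0xA9 = 0x1B

1B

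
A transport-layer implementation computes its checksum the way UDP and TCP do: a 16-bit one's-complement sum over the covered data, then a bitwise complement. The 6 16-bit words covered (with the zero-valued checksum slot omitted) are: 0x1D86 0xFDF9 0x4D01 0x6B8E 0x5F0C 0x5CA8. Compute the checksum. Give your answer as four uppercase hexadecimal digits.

One's-complement addition (fold any carry out of bit 15 back into bit 0):
  0x1D86 + 0xFDF9 = 0x11B7F → wrap carry → 0x1B80
  0x1B80 + 0x4D01 = 0x06881
  0x6881 + 0x6B8E = 0x0D40F
  0xD40F + 0x5F0C = 0x1331B → wrap carry → 0x331C
  0x331C + 0x5CA8 = 0x08FC4
One's-complement sum = 0x8FC4.
Checksum = ~0x8FC4 & 0xFFFF = 0x703B.

703B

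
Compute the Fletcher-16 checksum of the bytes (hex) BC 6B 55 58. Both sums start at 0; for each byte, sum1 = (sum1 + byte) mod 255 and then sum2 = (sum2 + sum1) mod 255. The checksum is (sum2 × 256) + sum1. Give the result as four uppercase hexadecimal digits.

38D5

Running sums (mod 255):
  after byte 0 (BC): sum1=188, sum2=188
  after byte 1 (6B): sum1=40, sum2=228
  after byte 2 (55): sum1=125, sum2=98
  after byte 3 (58): sum1=213, sum2=56
Checksum = sum2·256 + sum1 = 56·256 + 213 = 14549 = 0x38D5.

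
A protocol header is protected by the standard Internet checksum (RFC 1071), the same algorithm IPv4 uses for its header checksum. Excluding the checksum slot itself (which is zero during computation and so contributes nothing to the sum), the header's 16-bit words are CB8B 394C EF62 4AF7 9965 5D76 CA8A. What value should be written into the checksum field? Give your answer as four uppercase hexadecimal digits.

One's-complement addition (fold any carry out of bit 15 back into bit 0):
  0xCB8B + 0x394C = 0x104D7 → wrap carry → 0x04D8
  0x04D8 + 0xEF62 = 0x0F43A
  0xF43A + 0x4AF7 = 0x13F31 → wrap carry → 0x3F32
  0x3F32 + 0x9965 = 0x0D897
  0xD897 + 0x5D76 = 0x1360D → wrap carry → 0x360E
  0x360E + 0xCA8A = 0x10098 → wrap carry → 0x0099
One's-complement sum = 0x0099.
Checksum = ~0x0099 & 0xFFFF = 0xFF66.

FF66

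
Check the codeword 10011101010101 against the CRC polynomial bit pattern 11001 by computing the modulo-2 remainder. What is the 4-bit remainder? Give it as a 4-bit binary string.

Modulo-2 division of 10011101010101 by 11001:
  pos 0: 10011 XOR 11001 = 01010
  pos 1: 10101 XOR 11001 = 01100
  pos 2: 11000 XOR 11001 = 00001
  pos 6: 11010 XOR 11001 = 00011
  pos 9: 11101 XOR 11001 = 00100
Remainder = 0100 (nonzero — an error is detected).

0100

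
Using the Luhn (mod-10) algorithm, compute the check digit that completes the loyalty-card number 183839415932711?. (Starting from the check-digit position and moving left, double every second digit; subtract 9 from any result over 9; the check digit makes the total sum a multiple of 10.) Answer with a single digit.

Partial digits right→left: 1 1 7 2 3 9 5 1 4 9 3 8 3 8 1
Double every second digit counting from the check-digit position (so the 1st, 3rd, 5th, ... of the partial from the right).
  doubled (with −9 where >9): 2 5 6 1 8 6 6 2 → sum 36
  kept as-is: 1 2 9 1 9 8 8 → sum 38
Total = 36 + 38 = 74.
Check digit = (10 − (74 mod 10)) mod 10 = 6.

6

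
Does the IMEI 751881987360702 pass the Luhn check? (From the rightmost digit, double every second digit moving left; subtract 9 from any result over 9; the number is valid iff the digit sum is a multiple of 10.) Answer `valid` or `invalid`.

From the right, keep odd positions and double even positions (subtract 9 from any doubled value over 9):
  doubled (positions 2,4,...): 0 0 6 7 2 7 1 → sum 23
  kept (positions 1,3,...): 2 7 6 7 9 8 1 7 → sum 47
Total = 70.
70 mod 10 = 0, so the number is valid.

valid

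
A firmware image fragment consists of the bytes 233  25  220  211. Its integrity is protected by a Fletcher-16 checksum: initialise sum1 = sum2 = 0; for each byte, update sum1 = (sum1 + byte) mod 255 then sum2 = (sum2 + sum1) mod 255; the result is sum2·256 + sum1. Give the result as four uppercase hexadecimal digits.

80B3

Running sums (mod 255):
  after byte 0 (233): sum1=233, sum2=233
  after byte 1 (25): sum1=3, sum2=236
  after byte 2 (220): sum1=223, sum2=204
  after byte 3 (211): sum1=179, sum2=128
Checksum = sum2·256 + sum1 = 128·256 + 179 = 32947 = 0x80B3.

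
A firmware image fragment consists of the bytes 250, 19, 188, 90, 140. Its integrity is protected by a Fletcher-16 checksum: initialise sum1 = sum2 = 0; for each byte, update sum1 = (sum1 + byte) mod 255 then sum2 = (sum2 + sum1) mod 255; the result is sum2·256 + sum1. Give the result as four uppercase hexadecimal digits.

AAB1

Running sums (mod 255):
  after byte 0 (250): sum1=250, sum2=250
  after byte 1 (19): sum1=14, sum2=9
  after byte 2 (188): sum1=202, sum2=211
  after byte 3 (90): sum1=37, sum2=248
  after byte 4 (140): sum1=177, sum2=170
Checksum = sum2·256 + sum1 = 170·256 + 177 = 43697 = 0xAAB1.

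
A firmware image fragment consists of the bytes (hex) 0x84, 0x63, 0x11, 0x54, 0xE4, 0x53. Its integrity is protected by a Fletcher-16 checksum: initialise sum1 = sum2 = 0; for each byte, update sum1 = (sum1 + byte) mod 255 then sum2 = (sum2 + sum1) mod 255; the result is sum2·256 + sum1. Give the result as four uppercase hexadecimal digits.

6A85

Running sums (mod 255):
  after byte 0 (0x84): sum1=132, sum2=132
  after byte 1 (0x63): sum1=231, sum2=108
  after byte 2 (0x11): sum1=248, sum2=101
  after byte 3 (0x54): sum1=77, sum2=178
  after byte 4 (0xE4): sum1=50, sum2=228
  after byte 5 (0x53): sum1=133, sum2=106
Checksum = sum2·256 + sum1 = 106·256 + 133 = 27269 = 0x6A85.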